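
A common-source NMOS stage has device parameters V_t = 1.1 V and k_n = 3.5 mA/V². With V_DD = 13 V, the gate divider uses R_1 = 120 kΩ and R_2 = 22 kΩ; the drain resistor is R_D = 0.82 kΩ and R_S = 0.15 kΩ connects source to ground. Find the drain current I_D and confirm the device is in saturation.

V_G = V_DD·R_2/(R_1+R_2) = 13×22/142 = 2.01 V.
Assume saturation: I_D = (k_n/2)(V_GS − V_t)² with V_GS = V_G − I_D·R_S = 2.01 − 0.15·I_D.
Substituting gives 0.0394·I_D² − 1.48·I_D + 1.46 = 0, with roots I_D = 1.02 or 36.6 mA.
The root I_D = 36.6 mA gives V_GS = -3.47 V ≤ V_t, so take I_D = 1.02 mA.
Then V_GS = 1.86 V and V_DS = V_DD − I_D(R_D+R_S) = 13 − 1.02×0.97 = 12 V.
Saturation requires V_DS ≥ V_GS − V_t = 0.762 V; 12 ≥ 0.762 ✓.

I_D ≈ 1 mA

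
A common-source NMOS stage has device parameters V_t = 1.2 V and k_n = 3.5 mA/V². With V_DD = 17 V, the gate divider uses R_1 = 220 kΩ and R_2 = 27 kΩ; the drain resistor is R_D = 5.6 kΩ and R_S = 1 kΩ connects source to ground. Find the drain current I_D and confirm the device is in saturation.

I_D ≈ 0.27 mA

V_G = V_DD·R_2/(R_1+R_2) = 17×27/247 = 1.86 V.
Assume saturation: I_D = (k_n/2)(V_GS − V_t)² with V_GS = V_G − I_D·R_S = 1.86 − 1·I_D.
Substituting gives 1.75·I_D² − 3.3·I_D + 0.758 = 0, with roots I_D = 0.267 or 1.62 mA.
The root I_D = 1.62 mA gives V_GS = 0.238 V ≤ V_t, so take I_D = 0.267 mA.
Then V_GS = 1.59 V and V_DS = V_DD − I_D(R_D+R_S) = 17 − 0.267×6.6 = 15.2 V.
Saturation requires V_DS ≥ V_GS − V_t = 0.391 V; 15.2 ≥ 0.391 ✓.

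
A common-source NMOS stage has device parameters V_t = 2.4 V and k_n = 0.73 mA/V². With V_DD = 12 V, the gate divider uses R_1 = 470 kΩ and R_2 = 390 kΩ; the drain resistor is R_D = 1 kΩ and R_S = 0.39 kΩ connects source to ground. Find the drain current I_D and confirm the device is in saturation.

I_D ≈ 1.9 mA

V_G = V_DD·R_2/(R_1+R_2) = 12×390/860 = 5.44 V.
Assume saturation: I_D = (k_n/2)(V_GS − V_t)² with V_GS = V_G − I_D·R_S = 5.44 − 0.39·I_D.
Substituting gives 0.0555·I_D² − 1.87·I_D + 3.38 = 0, with roots I_D = 1.92 or 31.7 mA.
The root I_D = 31.7 mA gives V_GS = -6.92 V ≤ V_t, so take I_D = 1.92 mA.
Then V_GS = 4.69 V and V_DS = V_DD − I_D(R_D+R_S) = 12 − 1.92×1.39 = 9.33 V.
Saturation requires V_DS ≥ V_GS − V_t = 2.29 V; 9.33 ≥ 2.29 ✓.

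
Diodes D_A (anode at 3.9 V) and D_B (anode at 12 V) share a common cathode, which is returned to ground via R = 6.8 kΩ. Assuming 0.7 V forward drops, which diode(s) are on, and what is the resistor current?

Only D_B conducts; I_R ≈ 1.7 mA

Assume both conduct. Then node N would need to be at both 3.9−0.7 = 3.2 V and 12−0.7 = 11.3 V, which is impossible.
Assume only D_B conducts: V_N = 12 − 0.7 = 11.3 V, so I_R = 11.3/6.8 = 1.66 mA.
Check D_A: its anode-to-cathode voltage is 3.9 − 11.3 = -7.4 V < 0.7 V, so it is off. The assumption is consistent.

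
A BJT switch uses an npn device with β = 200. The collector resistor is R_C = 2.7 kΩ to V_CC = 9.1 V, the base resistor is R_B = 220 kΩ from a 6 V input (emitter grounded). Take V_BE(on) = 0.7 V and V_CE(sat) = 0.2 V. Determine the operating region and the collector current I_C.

saturation; I_C ≈ 3.3 mA

Assume active: I_B = (6 − 0.7)/220 = 0.0241 mA, giving I_C = β·I_B = 4.82 mA.
But then V_CE = 9.1 − 4.82×2.7 = -3.91 V < V_CE(sat) = 0.2 V — impossible in the active region.
So the transistor is saturated. With V_CE = 0.2 V, I_C = (V_CC − 0.2)/R_C = 8.9/2.7 = 3.3 mA.
Check: β·I_B = 4.82 mA > I_C = 3.3 mA, confirming saturation.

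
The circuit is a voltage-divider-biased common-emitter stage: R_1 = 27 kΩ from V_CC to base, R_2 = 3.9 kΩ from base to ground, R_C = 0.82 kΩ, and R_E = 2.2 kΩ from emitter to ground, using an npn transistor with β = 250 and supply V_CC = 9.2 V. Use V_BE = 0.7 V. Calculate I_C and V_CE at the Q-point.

Thevenize the base divider: V_Th = V_CC·R_2/(R_1+R_2) = 9.2×3.9/30.9 = 1.16 V, R_Th = R_1‖R_2 = 3.41 kΩ.
Base-emitter loop: V_Th = I_B·R_Th + V_BE + (β+1)I_B·R_E, so I_B = (1.16 − 0.7) / (3.41 + 251×2.2) = 0.00083 mA.
I_C = β·I_B = 250×0.00083 = 0.208 mA, and I_E = (β+1)I_B = 0.208 mA.
V_CE = V_CC − I_C·R_C − I_E·R_E = 9.2 − 0.208×0.82 − 0.208×2.2 = 8.57 V.
V_CE = 8.57 V > 0.2 V confirms active-region operation.

I_C ≈ 0.21 mA, V_CE ≈ 8.6 V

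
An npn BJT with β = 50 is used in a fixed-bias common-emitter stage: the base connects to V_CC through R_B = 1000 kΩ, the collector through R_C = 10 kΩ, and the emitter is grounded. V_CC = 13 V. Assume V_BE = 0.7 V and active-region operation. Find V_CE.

Base loop: V_CC = I_B·R_B + V_BE, so I_B = (13 − 0.7)/1000 kΩ = 0.0123 mA.
In the active region I_C = β·I_B = 50 × 0.0123 = 0.615 mA.
Collector loop: V_CE = V_CC − I_C·R_C = 13 − 0.615×10 = 6.85 V.
Since V_CE = 6.85 V > V_CE(sat) ≈ 0.2 V, the transistor is in the active region as assumed.

V_CE ≈ 6.8 V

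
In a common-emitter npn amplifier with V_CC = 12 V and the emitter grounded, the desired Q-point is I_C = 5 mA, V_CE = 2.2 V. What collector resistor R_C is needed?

Collector loop: V_CC = I_C·R_C + V_CE.
R_C = (V_CC − V_CE)/I_C = (12 − 2.2)/5 = 1.96 kΩ.

R_C ≈ 2 kΩ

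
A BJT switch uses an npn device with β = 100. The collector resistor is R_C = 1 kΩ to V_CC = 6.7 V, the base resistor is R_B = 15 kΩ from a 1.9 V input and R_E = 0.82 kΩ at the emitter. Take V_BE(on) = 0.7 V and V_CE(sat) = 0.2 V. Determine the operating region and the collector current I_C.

Assume active. Base-emitter loop: I_B = (V_BB − V_BE)/(R_B + (β+1)R_E) = (1.9 − 0.7)/(15 + 101×0.82) = 0.0123 mA.
I_C = β·I_B = 100×0.0123 = 1.23 mA.
V_CE = V_CC − I_C·R_C − I_E·R_E = 6.7 − 1.23×1 − 1.24×0.82 = 4.46 V > V_CE(sat), so the active-region assumption holds.

active; I_C ≈ 1.2 mA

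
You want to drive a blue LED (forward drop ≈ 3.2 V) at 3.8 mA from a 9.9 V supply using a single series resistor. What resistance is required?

R ≈ 1.8 kΩ

The resistor drops V_S − V_D = 9.9 − 3.2 = 6.7 V at 3.8 mA.
R = 6.7 V / 3.8 mA = 1.76 kΩ.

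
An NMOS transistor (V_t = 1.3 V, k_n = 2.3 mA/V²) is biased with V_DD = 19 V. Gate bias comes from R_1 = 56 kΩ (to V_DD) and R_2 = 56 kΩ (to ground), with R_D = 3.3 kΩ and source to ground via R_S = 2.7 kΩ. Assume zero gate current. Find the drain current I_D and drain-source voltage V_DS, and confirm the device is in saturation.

I_D ≈ 2.5 mA, V_DS ≈ 4 V

V_G = V_DD·R_2/(R_1+R_2) = 19×56/112 = 9.5 V.
Assume saturation: I_D = (k_n/2)(V_GS − V_t)² with V_GS = V_G − I_D·R_S = 9.5 − 2.7·I_D.
Substituting gives 8.38·I_D² − 51.9·I_D + 77.3 = 0, with roots I_D = 2.49 or 3.7 mA.
The root I_D = 3.7 mA gives V_GS = -0.494 V ≤ V_t, so take I_D = 2.49 mA.
Then V_GS = 2.77 V and V_DS = V_DD − I_D(R_D+R_S) = 19 − 2.49×6 = 4.05 V.
Saturation requires V_DS ≥ V_GS − V_t = 1.47 V; 4.05 ≥ 1.47 ✓.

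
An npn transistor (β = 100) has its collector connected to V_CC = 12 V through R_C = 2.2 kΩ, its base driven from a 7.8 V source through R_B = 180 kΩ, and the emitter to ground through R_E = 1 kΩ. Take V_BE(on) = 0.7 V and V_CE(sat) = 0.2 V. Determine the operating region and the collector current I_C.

active; I_C ≈ 2.5 mA

Assume active. Base-emitter loop: I_B = (V_BB − V_BE)/(R_B + (β+1)R_E) = (7.8 − 0.7)/(180 + 101×1) = 0.0253 mA.
I_C = β·I_B = 100×0.0253 = 2.53 mA.
V_CE = V_CC − I_C·R_C − I_E·R_E = 12 − 2.53×2.2 − 2.55×1 = 3.89 V > V_CE(sat), so the active-region assumption holds.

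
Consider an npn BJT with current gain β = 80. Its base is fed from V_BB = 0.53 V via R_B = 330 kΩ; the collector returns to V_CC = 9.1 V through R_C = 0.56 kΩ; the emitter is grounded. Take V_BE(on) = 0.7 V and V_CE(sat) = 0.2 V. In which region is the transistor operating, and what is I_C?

cutoff; I_C ≈ 0

V_BB = 0.53 V ≤ V_BE(on) = 0.7 V, so the base-emitter junction is not forward biased.
The transistor is in cutoff: I_B = I_C = 0.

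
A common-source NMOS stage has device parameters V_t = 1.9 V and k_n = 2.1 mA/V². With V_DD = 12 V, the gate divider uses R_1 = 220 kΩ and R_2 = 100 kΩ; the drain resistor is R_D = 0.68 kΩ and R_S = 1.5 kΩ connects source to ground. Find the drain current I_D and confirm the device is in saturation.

I_D ≈ 0.69 mA

V_G = V_DD·R_2/(R_1+R_2) = 12×100/320 = 3.75 V.
Assume saturation: I_D = (k_n/2)(V_GS − V_t)² with V_GS = V_G − I_D·R_S = 3.75 − 1.5·I_D.
Substituting gives 2.36·I_D² − 6.83·I_D + 3.59 = 0, with roots I_D = 0.692 or 2.2 mA.
The root I_D = 2.2 mA gives V_GS = 0.453 V ≤ V_t, so take I_D = 0.692 mA.
Then V_GS = 2.71 V and V_DS = V_DD − I_D(R_D+R_S) = 12 − 0.692×2.18 = 10.5 V.
Saturation requires V_DS ≥ V_GS − V_t = 0.812 V; 10.5 ≥ 0.812 ✓.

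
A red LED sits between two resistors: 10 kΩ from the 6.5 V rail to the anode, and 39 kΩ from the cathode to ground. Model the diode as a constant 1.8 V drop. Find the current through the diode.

I ≈ 0.096 mA

The two resistors are in series with the diode, so KVL gives 6.5 = I·10 + 1.8 + I·39.
I = (6.5 − 1.8) / (10 + 39) kΩ = 4.7 / 49 = 0.0959 mA.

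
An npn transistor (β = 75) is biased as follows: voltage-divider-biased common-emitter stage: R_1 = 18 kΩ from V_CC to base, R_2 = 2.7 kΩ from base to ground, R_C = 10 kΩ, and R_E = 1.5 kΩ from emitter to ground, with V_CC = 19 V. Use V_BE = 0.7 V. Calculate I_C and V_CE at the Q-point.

I_C ≈ 1.1 mA, V_CE ≈ 5.8 V

Thevenize the base divider: V_Th = V_CC·R_2/(R_1+R_2) = 19×2.7/20.7 = 2.48 V, R_Th = R_1‖R_2 = 2.35 kΩ.
Base-emitter loop: V_Th = I_B·R_Th + V_BE + (β+1)I_B·R_E, so I_B = (2.48 − 0.7) / (2.35 + 76×1.5) = 0.0153 mA.
I_C = β·I_B = 75×0.0153 = 1.15 mA, and I_E = (β+1)I_B = 1.16 mA.
V_CE = V_CC − I_C·R_C − I_E·R_E = 19 − 1.15×10 − 1.16×1.5 = 5.79 V.
V_CE = 5.79 V > 0.2 V confirms active-region operation.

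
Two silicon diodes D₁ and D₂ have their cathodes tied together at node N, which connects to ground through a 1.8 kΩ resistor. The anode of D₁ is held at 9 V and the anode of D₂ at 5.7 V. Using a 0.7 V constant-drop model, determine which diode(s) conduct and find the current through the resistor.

Only D₁ conducts; I_R ≈ 4.6 mA

Assume both conduct. Then node N would need to be at both 9−0.7 = 8.3 V and 5.7−0.7 = 5 V, which is impossible.
Assume only D₁ conducts: V_N = 9 − 0.7 = 8.3 V, so I_R = 8.3/1.8 = 4.61 mA.
Check D₂: its anode-to-cathode voltage is 5.7 − 8.3 = -2.6 V < 0.7 V, so it is off. The assumption is consistent.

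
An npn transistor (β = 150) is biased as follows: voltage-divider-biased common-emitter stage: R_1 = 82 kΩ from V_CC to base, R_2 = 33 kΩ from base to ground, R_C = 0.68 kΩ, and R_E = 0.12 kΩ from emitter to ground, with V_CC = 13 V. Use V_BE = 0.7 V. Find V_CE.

V_CE ≈ 4.3 V

Thevenize the base divider: V_Th = V_CC·R_2/(R_1+R_2) = 13×33/115 = 3.73 V, R_Th = R_1‖R_2 = 23.5 kΩ.
Base-emitter loop: V_Th = I_B·R_Th + V_BE + (β+1)I_B·R_E, so I_B = (3.73 − 0.7) / (23.5 + 151×0.12) = 0.0728 mA.
I_C = β·I_B = 150×0.0728 = 10.9 mA, and I_E = (β+1)I_B = 11 mA.
V_CE = V_CC − I_C·R_C − I_E·R_E = 13 − 10.9×0.68 − 11×0.12 = 4.26 V.
V_CE = 4.26 V > 0.2 V confirms active-region operation.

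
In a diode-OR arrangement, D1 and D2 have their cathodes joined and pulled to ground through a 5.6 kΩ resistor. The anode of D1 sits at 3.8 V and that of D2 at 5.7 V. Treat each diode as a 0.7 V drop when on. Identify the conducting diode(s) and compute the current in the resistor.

Only D2 conducts; I_R ≈ 0.89 mA

Assume both conduct. Then node N would need to be at both 3.8−0.7 = 3.1 V and 5.7−0.7 = 5 V, which is impossible.
Assume only D2 conducts: V_N = 5.7 − 0.7 = 5 V, so I_R = 5/5.6 = 0.893 mA.
Check D1: its anode-to-cathode voltage is 3.8 − 5 = -1.2 V < 0.7 V, so it is off. The assumption is consistent.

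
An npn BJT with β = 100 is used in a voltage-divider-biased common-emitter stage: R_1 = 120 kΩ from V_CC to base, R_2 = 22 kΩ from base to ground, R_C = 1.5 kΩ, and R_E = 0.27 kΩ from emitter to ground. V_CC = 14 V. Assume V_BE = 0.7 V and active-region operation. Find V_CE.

Thevenize the base divider: V_Th = V_CC·R_2/(R_1+R_2) = 14×22/142 = 2.17 V, R_Th = R_1‖R_2 = 18.6 kΩ.
Base-emitter loop: V_Th = I_B·R_Th + V_BE + (β+1)I_B·R_E, so I_B = (2.17 − 0.7) / (18.6 + 101×0.27) = 0.032 mA.
I_C = β·I_B = 100×0.032 = 3.2 mA, and I_E = (β+1)I_B = 3.24 mA.
V_CE = V_CC − I_C·R_C − I_E·R_E = 14 − 3.2×1.5 − 3.24×0.27 = 8.32 V.
V_CE = 8.32 V > 0.2 V confirms active-region operation.

V_CE ≈ 8.3 V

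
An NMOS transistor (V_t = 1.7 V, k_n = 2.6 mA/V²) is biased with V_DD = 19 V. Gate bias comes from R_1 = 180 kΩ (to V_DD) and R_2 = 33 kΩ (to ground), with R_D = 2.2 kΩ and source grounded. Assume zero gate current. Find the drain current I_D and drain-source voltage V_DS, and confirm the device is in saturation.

I_D ≈ 2 mA, V_DS ≈ 15 V

V_G = V_DD·R_2/(R_1+R_2) = 19×33/213 = 2.94 V. With the source grounded, V_GS = V_G = 2.94 V.
Assume saturation: I_D = (k_n/2)(V_GS − V_t)² = (2.6/2)×(2.94 − 1.7)² = 1.3×1.24² = 2.01 mA.
V_DS = V_DD − I_D·R_D = 19 − 2.01×2.2 = 14.6 V.
Saturation requires V_DS ≥ V_GS − V_t = 1.24 V; 14.6 ≥ 1.24 ✓.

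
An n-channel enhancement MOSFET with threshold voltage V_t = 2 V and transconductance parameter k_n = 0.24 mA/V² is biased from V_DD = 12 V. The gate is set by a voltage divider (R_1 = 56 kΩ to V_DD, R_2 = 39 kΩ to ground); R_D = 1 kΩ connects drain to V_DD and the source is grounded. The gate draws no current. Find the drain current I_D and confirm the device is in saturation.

V_G = V_DD·R_2/(R_1+R_2) = 12×39/95 = 4.93 V. With the source grounded, V_GS = V_G = 4.93 V.
Assume saturation: I_D = (k_n/2)(V_GS − V_t)² = (0.24/2)×(4.93 − 2)² = 0.12×2.93² = 1.03 mA.
V_DS = V_DD − I_D·R_D = 12 − 1.03×1 = 11 V.
Saturation requires V_DS ≥ V_GS − V_t = 2.93 V; 11 ≥ 2.93 ✓.

I_D ≈ 1 mA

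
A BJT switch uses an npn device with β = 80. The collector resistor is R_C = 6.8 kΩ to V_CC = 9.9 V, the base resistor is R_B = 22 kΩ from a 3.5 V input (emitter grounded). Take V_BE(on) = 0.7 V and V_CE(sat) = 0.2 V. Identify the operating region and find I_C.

saturation; I_C ≈ 1.4 mA

Assume active: I_B = (3.5 − 0.7)/22 = 0.127 mA, giving I_C = β·I_B = 10.2 mA.
But then V_CE = 9.9 − 10.2×6.8 = -59.3 V < V_CE(sat) = 0.2 V — impossible in the active region.
So the transistor is saturated. With V_CE = 0.2 V, I_C = (V_CC − 0.2)/R_C = 9.7/6.8 = 1.43 mA.
Check: β·I_B = 10.2 mA > I_C = 1.43 mA, confirming saturation.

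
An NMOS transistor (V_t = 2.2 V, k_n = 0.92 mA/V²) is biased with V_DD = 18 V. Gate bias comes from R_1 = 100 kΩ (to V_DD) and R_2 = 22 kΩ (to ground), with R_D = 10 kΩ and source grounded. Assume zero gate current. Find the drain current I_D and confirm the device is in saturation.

V_G = V_DD·R_2/(R_1+R_2) = 18×22/122 = 3.25 V. With the source grounded, V_GS = V_G = 3.25 V.
Assume saturation: I_D = (k_n/2)(V_GS − V_t)² = (0.92/2)×(3.25 − 2.2)² = 0.46×1.05² = 0.503 mA.
V_DS = V_DD − I_D·R_D = 18 − 0.503×10 = 13 V.
Saturation requires V_DS ≥ V_GS − V_t = 1.05 V; 13 ≥ 1.05 ✓.

I_D ≈ 0.5 mA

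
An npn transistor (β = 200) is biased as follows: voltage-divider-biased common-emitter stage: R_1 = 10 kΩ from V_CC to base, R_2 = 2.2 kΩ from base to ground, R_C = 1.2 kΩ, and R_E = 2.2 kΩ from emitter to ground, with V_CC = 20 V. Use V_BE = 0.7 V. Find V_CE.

V_CE ≈ 16 V

Thevenize the base divider: V_Th = V_CC·R_2/(R_1+R_2) = 20×2.2/12.2 = 3.61 V, R_Th = R_1‖R_2 = 1.8 kΩ.
Base-emitter loop: V_Th = I_B·R_Th + V_BE + (β+1)I_B·R_E, so I_B = (3.61 − 0.7) / (1.8 + 201×2.2) = 0.00655 mA.
I_C = β·I_B = 200×0.00655 = 1.31 mA, and I_E = (β+1)I_B = 1.32 mA.
V_CE = V_CC − I_C·R_C − I_E·R_E = 20 − 1.31×1.2 − 1.32×2.2 = 15.5 V.
V_CE = 15.5 V > 0.2 V confirms active-region operation.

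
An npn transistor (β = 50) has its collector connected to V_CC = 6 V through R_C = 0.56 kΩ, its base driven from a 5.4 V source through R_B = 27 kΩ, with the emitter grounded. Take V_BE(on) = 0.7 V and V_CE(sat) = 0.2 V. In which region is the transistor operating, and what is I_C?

active; I_C ≈ 8.7 mA

Assume active. Base-emitter loop: I_B = (V_BB − V_BE)/R_B = (5.4 − 0.7)/27 = 0.174 mA.
I_C = β·I_B = 50×0.174 = 8.7 mA.
V_CE = V_CC − I_C·R_C = 6 − 8.7×0.56 = 1.13 V > V_CE(sat), so the active-region assumption holds.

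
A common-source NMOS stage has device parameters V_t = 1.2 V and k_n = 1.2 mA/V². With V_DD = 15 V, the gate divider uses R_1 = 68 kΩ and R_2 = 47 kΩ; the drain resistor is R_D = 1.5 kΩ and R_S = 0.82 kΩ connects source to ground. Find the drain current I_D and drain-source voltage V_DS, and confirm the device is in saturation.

I_D ≈ 3.2 mA, V_DS ≈ 7.6 V

V_G = V_DD·R_2/(R_1+R_2) = 15×47/115 = 6.13 V.
Assume saturation: I_D = (k_n/2)(V_GS − V_t)² with V_GS = V_G − I_D·R_S = 6.13 − 0.82·I_D.
Substituting gives 0.403·I_D² − 5.85·I_D + 14.6 = 0, with roots I_D = 3.2 or 11.3 mA.
The root I_D = 11.3 mA gives V_GS = -3.14 V ≤ V_t, so take I_D = 3.2 mA.
Then V_GS = 3.51 V and V_DS = V_DD − I_D(R_D+R_S) = 15 − 3.2×2.32 = 7.58 V.
Saturation requires V_DS ≥ V_GS − V_t = 2.31 V; 7.58 ≥ 2.31 ✓.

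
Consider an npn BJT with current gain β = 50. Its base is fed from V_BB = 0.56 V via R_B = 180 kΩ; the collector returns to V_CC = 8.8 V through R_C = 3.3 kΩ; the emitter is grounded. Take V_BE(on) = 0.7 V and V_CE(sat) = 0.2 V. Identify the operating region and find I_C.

cutoff; I_C ≈ 0

V_BB = 0.56 V ≤ V_BE(on) = 0.7 V, so the base-emitter junction is not forward biased.
The transistor is in cutoff: I_B = I_C = 0.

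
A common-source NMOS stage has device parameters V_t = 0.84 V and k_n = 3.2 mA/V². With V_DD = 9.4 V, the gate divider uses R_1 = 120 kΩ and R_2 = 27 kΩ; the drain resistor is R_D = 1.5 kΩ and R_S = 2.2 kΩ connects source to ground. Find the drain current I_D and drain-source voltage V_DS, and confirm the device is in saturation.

V_G = V_DD·R_2/(R_1+R_2) = 9.4×27/147 = 1.73 V.
Assume saturation: I_D = (k_n/2)(V_GS − V_t)² with V_GS = V_G − I_D·R_S = 1.73 − 2.2·I_D.
Substituting gives 7.74·I_D² − 7.24·I_D + 1.26 = 0, with roots I_D = 0.23 or 0.705 mA.
The root I_D = 0.705 mA gives V_GS = 0.176 V ≤ V_t, so take I_D = 0.23 mA.
Then V_GS = 1.22 V and V_DS = V_DD − I_D(R_D+R_S) = 9.4 − 0.23×3.7 = 8.55 V.
Saturation requires V_DS ≥ V_GS − V_t = 0.38 V; 8.55 ≥ 0.38 ✓.

I_D ≈ 0.23 mA, V_DS ≈ 8.5 V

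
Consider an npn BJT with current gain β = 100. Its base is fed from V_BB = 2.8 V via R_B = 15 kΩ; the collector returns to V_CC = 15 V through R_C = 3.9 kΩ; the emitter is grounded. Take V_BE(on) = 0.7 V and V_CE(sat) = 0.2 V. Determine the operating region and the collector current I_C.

Assume active: I_B = (2.8 − 0.7)/15 = 0.14 mA, giving I_C = β·I_B = 14 mA.
But then V_CE = 15 − 14×3.9 = -39.6 V < V_CE(sat) = 0.2 V — impossible in the active region.
So the transistor is saturated. With V_CE = 0.2 V, I_C = (V_CC − 0.2)/R_C = 14.8/3.9 = 3.79 mA.
Check: β·I_B = 14 mA > I_C = 3.79 mA, confirming saturation.

saturation; I_C ≈ 3.8 mA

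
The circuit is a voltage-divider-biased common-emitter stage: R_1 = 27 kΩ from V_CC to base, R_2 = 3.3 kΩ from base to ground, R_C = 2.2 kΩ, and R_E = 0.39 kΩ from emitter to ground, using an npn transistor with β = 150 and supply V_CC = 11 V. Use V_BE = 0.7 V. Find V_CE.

V_CE ≈ 7.9 V

Thevenize the base divider: V_Th = V_CC·R_2/(R_1+R_2) = 11×3.3/30.3 = 1.2 V, R_Th = R_1‖R_2 = 2.94 kΩ.
Base-emitter loop: V_Th = I_B·R_Th + V_BE + (β+1)I_B·R_E, so I_B = (1.2 − 0.7) / (2.94 + 151×0.39) = 0.00805 mA.
I_C = β·I_B = 150×0.00805 = 1.21 mA, and I_E = (β+1)I_B = 1.22 mA.
V_CE = V_CC − I_C·R_C − I_E·R_E = 11 − 1.21×2.2 − 1.22×0.39 = 7.87 V.
V_CE = 7.87 V > 0.2 V confirms active-region operation.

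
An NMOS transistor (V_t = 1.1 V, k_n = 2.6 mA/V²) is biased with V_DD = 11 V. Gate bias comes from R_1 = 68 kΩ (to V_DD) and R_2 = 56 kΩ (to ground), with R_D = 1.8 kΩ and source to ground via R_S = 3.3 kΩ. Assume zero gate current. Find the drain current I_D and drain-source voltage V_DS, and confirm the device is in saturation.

V_G = V_DD·R_2/(R_1+R_2) = 11×56/124 = 4.97 V.
Assume saturation: I_D = (k_n/2)(V_GS − V_t)² with V_GS = V_G − I_D·R_S = 4.97 − 3.3·I_D.
Substituting gives 14.2·I_D² − 34.2·I_D + 19.4 = 0, with roots I_D = 0.917 or 1.5 mA.
The root I_D = 1.5 mA gives V_GS = 0.0268 V ≤ V_t, so take I_D = 0.917 mA.
Then V_GS = 1.94 V and V_DS = V_DD − I_D(R_D+R_S) = 11 − 0.917×5.1 = 6.32 V.
Saturation requires V_DS ≥ V_GS − V_t = 0.84 V; 6.32 ≥ 0.84 ✓.

I_D ≈ 0.92 mA, V_DS ≈ 6.3 V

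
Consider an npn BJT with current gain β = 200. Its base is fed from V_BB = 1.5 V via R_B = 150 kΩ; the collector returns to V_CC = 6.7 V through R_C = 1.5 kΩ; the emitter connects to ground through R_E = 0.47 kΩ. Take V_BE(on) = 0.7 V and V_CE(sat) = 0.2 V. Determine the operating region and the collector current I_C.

active; I_C ≈ 0.65 mA

Assume active. Base-emitter loop: I_B = (V_BB − V_BE)/(R_B + (β+1)R_E) = (1.5 − 0.7)/(150 + 201×0.47) = 0.00327 mA.
I_C = β·I_B = 200×0.00327 = 0.654 mA.
V_CE = V_CC − I_C·R_C − I_E·R_E = 6.7 − 0.654×1.5 − 0.658×0.47 = 5.41 V > V_CE(sat), so the active-region assumption holds.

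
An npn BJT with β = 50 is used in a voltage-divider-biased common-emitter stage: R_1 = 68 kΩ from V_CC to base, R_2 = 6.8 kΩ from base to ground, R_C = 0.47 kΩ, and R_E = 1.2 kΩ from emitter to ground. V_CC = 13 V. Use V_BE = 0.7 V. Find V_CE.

Thevenize the base divider: V_Th = V_CC·R_2/(R_1+R_2) = 13×6.8/74.8 = 1.18 V, R_Th = R_1‖R_2 = 6.18 kΩ.
Base-emitter loop: V_Th = I_B·R_Th + V_BE + (β+1)I_B·R_E, so I_B = (1.18 − 0.7) / (6.18 + 51×1.2) = 0.00715 mA.
I_C = β·I_B = 50×0.00715 = 0.358 mA, and I_E = (β+1)I_B = 0.365 mA.
V_CE = V_CC − I_C·R_C − I_E·R_E = 13 − 0.358×0.47 − 0.365×1.2 = 12.4 V.
V_CE = 12.4 V > 0.2 V confirms active-region operation.

V_CE ≈ 12 V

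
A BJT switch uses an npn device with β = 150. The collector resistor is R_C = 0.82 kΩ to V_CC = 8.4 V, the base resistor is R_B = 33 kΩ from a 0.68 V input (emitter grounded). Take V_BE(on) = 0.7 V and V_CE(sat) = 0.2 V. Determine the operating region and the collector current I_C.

cutoff; I_C ≈ 0

V_BB = 0.68 V ≤ V_BE(on) = 0.7 V, so the base-emitter junction is not forward biased.
The transistor is in cutoff: I_B = I_C = 0.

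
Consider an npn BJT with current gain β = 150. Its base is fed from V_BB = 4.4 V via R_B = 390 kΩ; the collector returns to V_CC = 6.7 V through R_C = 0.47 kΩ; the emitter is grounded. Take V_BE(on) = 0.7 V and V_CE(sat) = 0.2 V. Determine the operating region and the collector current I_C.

active; I_C ≈ 1.4 mA

Assume active. Base-emitter loop: I_B = (V_BB − V_BE)/R_B = (4.4 − 0.7)/390 = 0.00949 mA.
I_C = β·I_B = 150×0.00949 = 1.42 mA.
V_CE = V_CC − I_C·R_C = 6.7 − 1.42×0.47 = 6.03 V > V_CE(sat), so the active-region assumption holds.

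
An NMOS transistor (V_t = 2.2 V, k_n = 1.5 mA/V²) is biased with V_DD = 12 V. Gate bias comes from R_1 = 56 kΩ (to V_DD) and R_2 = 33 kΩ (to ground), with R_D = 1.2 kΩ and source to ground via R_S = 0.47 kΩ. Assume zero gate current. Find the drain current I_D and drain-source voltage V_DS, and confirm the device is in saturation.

I_D ≈ 1.6 mA, V_DS ≈ 9.3 V

V_G = V_DD·R_2/(R_1+R_2) = 12×33/89 = 4.45 V.
Assume saturation: I_D = (k_n/2)(V_GS − V_t)² with V_GS = V_G − I_D·R_S = 4.45 − 0.47·I_D.
Substituting gives 0.166·I_D² − 2.59·I_D + 3.79 = 0, with roots I_D = 1.64 or 14 mA.
The root I_D = 14 mA gives V_GS = -2.12 V ≤ V_t, so take I_D = 1.64 mA.
Then V_GS = 3.68 V and V_DS = V_DD − I_D(R_D+R_S) = 12 − 1.64×1.67 = 9.26 V.
Saturation requires V_DS ≥ V_GS − V_t = 1.48 V; 9.26 ≥ 1.48 ✓.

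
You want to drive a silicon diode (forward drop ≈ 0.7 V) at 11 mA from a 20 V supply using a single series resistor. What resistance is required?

R ≈ 1.8 kΩ

The resistor drops V_S − V_D = 20 − 0.7 = 19.3 V at 11 mA.
R = 19.3 V / 11 mA = 1.75 kΩ.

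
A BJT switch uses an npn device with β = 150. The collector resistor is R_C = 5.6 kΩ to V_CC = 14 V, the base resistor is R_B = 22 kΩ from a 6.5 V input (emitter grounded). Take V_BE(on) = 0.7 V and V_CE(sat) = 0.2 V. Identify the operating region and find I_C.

saturation; I_C ≈ 2.5 mA

Assume active: I_B = (6.5 − 0.7)/22 = 0.264 mA, giving I_C = β·I_B = 39.5 mA.
But then V_CE = 14 − 39.5×5.6 = -207 V < V_CE(sat) = 0.2 V — impossible in the active region.
So the transistor is saturated. With V_CE = 0.2 V, I_C = (V_CC − 0.2)/R_C = 13.8/5.6 = 2.46 mA.
Check: β·I_B = 39.5 mA > I_C = 2.46 mA, confirming saturation.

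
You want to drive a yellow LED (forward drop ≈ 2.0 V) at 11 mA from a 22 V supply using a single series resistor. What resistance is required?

R ≈ 1.8 kΩ

The resistor drops V_S − V_D = 22 − 2.0 = 20 V at 11 mA.
R = 20 V / 11 mA = 1.82 kΩ.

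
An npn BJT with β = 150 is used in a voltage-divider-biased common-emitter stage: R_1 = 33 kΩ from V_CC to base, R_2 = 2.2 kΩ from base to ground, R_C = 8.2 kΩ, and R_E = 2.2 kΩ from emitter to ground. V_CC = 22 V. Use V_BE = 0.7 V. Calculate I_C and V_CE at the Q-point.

I_C ≈ 0.3 mA, V_CE ≈ 19 V

Thevenize the base divider: V_Th = V_CC·R_2/(R_1+R_2) = 22×2.2/35.2 = 1.38 V, R_Th = R_1‖R_2 = 2.06 kΩ.
Base-emitter loop: V_Th = I_B·R_Th + V_BE + (β+1)I_B·R_E, so I_B = (1.38 − 0.7) / (2.06 + 151×2.2) = 0.00202 mA.
I_C = β·I_B = 150×0.00202 = 0.303 mA, and I_E = (β+1)I_B = 0.305 mA.
V_CE = V_CC − I_C·R_C − I_E·R_E = 22 − 0.303×8.2 − 0.305×2.2 = 18.8 V.
V_CE = 18.8 V > 0.2 V confirms active-region operation.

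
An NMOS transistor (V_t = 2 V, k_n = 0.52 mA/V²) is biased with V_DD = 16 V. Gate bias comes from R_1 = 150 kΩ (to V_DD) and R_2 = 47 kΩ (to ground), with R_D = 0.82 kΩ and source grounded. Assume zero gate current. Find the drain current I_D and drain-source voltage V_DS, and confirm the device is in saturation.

I_D ≈ 0.86 mA, V_DS ≈ 15 V

V_G = V_DD·R_2/(R_1+R_2) = 16×47/197 = 3.82 V. With the source grounded, V_GS = V_G = 3.82 V.
Assume saturation: I_D = (k_n/2)(V_GS − V_t)² = (0.52/2)×(3.82 − 2)² = 0.26×1.82² = 0.859 mA.
V_DS = V_DD − I_D·R_D = 16 − 0.859×0.82 = 15.3 V.
Saturation requires V_DS ≥ V_GS − V_t = 1.82 V; 15.3 ≥ 1.82 ✓.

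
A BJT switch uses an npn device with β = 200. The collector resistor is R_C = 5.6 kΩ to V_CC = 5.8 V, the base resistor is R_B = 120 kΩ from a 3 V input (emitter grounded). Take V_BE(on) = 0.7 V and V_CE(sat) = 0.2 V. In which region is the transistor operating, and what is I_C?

saturation; I_C ≈ 1 mA

Assume active: I_B = (3 − 0.7)/120 = 0.0192 mA, giving I_C = β·I_B = 3.83 mA.
But then V_CE = 5.8 − 3.83×5.6 = -15.7 V < V_CE(sat) = 0.2 V — impossible in the active region.
So the transistor is saturated. With V_CE = 0.2 V, I_C = (V_CC − 0.2)/R_C = 5.6/5.6 = 1 mA.
Check: β·I_B = 3.83 mA > I_C = 1 mA, confirming saturation.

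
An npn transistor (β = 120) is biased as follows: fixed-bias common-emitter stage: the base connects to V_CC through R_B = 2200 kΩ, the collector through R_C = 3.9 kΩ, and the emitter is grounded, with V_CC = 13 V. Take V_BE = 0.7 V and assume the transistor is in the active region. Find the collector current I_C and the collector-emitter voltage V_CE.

I_C ≈ 0.67 mA, V_CE ≈ 10 V

Base loop: V_CC = I_B·R_B + V_BE, so I_B = (13 − 0.7)/2200 kΩ = 0.00559 mA.
In the active region I_C = β·I_B = 120 × 0.00559 = 0.671 mA.
Collector loop: V_CE = V_CC − I_C·R_C = 13 − 0.671×3.9 = 10.4 V.
Since V_CE = 10.4 V > V_CE(sat) ≈ 0.2 V, the transistor is in the active region as assumed.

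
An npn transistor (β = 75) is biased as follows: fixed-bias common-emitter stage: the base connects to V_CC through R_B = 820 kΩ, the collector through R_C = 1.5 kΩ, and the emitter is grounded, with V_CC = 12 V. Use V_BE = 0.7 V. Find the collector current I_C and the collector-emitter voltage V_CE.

I_C ≈ 1 mA, V_CE ≈ 10 V

Base loop: V_CC = I_B·R_B + V_BE, so I_B = (12 − 0.7)/820 kΩ = 0.0138 mA.
In the active region I_C = β·I_B = 75 × 0.0138 = 1.03 mA.
Collector loop: V_CE = V_CC − I_C·R_C = 12 − 1.03×1.5 = 10.4 V.
Since V_CE = 10.4 V > V_CE(sat) ≈ 0.2 V, the transistor is in the active region as assumed.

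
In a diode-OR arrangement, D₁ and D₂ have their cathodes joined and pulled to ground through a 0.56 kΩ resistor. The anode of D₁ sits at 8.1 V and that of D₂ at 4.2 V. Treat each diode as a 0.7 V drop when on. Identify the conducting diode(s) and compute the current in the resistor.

Assume both conduct. Then node N would need to be at both 8.1−0.7 = 7.4 V and 4.2−0.7 = 3.5 V, which is impossible.
Assume only D₁ conducts: V_N = 8.1 − 0.7 = 7.4 V, so I_R = 7.4/0.56 = 13.2 mA.
Check D₂: its anode-to-cathode voltage is 4.2 − 7.4 = -3.2 V < 0.7 V, so it is off. The assumption is consistent.

Only D₁ conducts; I_R ≈ 13 mA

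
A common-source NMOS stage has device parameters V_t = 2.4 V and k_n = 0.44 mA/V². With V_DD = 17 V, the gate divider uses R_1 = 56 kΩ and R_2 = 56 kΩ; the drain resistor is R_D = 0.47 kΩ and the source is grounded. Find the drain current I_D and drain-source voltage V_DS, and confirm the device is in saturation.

V_G = V_DD·R_2/(R_1+R_2) = 17×56/112 = 8.5 V. With the source grounded, V_GS = V_G = 8.5 V.
Assume saturation: I_D = (k_n/2)(V_GS − V_t)² = (0.44/2)×(8.5 − 2.4)² = 0.22×6.1² = 8.19 mA.
V_DS = V_DD − I_D·R_D = 17 − 8.19×0.47 = 13.2 V.
Saturation requires V_DS ≥ V_GS − V_t = 6.1 V; 13.2 ≥ 6.1 ✓.

I_D ≈ 8.2 mA, V_DS ≈ 13 V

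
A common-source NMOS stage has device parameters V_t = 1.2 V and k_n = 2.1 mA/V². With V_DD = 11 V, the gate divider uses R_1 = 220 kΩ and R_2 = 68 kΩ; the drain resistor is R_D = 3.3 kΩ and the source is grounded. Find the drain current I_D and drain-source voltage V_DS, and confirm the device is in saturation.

V_G = V_DD·R_2/(R_1+R_2) = 11×68/288 = 2.6 V. With the source grounded, V_GS = V_G = 2.6 V.
Assume saturation: I_D = (k_n/2)(V_GS − V_t)² = (2.1/2)×(2.6 − 1.2)² = 1.05×1.4² = 2.05 mA.
V_DS = V_DD − I_D·R_D = 11 − 2.05×3.3 = 4.24 V.
Saturation requires V_DS ≥ V_GS − V_t = 1.4 V; 4.24 ≥ 1.4 ✓.

I_D ≈ 2 mA, V_DS ≈ 4.2 V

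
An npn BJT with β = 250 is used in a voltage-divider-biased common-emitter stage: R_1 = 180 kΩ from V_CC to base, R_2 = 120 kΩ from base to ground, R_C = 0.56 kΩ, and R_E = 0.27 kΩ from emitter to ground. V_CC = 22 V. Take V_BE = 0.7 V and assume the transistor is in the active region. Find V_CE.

Thevenize the base divider: V_Th = V_CC·R_2/(R_1+R_2) = 22×120/300 = 8.8 V, R_Th = R_1‖R_2 = 72 kΩ.
Base-emitter loop: V_Th = I_B·R_Th + V_BE + (β+1)I_B·R_E, so I_B = (8.8 − 0.7) / (72 + 251×0.27) = 0.058 mA.
I_C = β·I_B = 250×0.058 = 14.5 mA, and I_E = (β+1)I_B = 14.5 mA.
V_CE = V_CC − I_C·R_C − I_E·R_E = 22 − 14.5×0.56 − 14.5×0.27 = 9.96 V.
V_CE = 9.96 V > 0.2 V confirms active-region operation.

V_CE ≈ 10 V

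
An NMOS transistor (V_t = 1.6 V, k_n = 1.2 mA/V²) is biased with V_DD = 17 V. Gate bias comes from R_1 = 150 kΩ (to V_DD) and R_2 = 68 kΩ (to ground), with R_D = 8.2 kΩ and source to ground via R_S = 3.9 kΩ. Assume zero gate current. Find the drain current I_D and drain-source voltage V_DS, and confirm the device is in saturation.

V_G = V_DD·R_2/(R_1+R_2) = 17×68/218 = 5.3 V.
Assume saturation: I_D = (k_n/2)(V_GS − V_t)² with V_GS = V_G − I_D·R_S = 5.3 − 3.9·I_D.
Substituting gives 9.13·I_D² − 18.3·I_D + 8.23 = 0, with roots I_D = 0.677 or 1.33 mA.
The root I_D = 1.33 mA gives V_GS = 0.11 V ≤ V_t, so take I_D = 0.677 mA.
Then V_GS = 2.66 V and V_DS = V_DD − I_D(R_D+R_S) = 17 − 0.677×12.1 = 8.81 V.
Saturation requires V_DS ≥ V_GS − V_t = 1.06 V; 8.81 ≥ 1.06 ✓.

I_D ≈ 0.68 mA, V_DS ≈ 8.8 V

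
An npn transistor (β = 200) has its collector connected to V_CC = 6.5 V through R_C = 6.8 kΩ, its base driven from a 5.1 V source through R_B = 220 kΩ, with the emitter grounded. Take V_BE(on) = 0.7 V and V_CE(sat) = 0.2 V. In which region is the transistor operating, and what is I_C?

saturation; I_C ≈ 0.93 mA

Assume active: I_B = (5.1 − 0.7)/220 = 0.02 mA, giving I_C = β·I_B = 4 mA.
But then V_CE = 6.5 − 4×6.8 = -20.7 V < V_CE(sat) = 0.2 V — impossible in the active region.
So the transistor is saturated. With V_CE = 0.2 V, I_C = (V_CC − 0.2)/R_C = 6.3/6.8 = 0.926 mA.
Check: β·I_B = 4 mA > I_C = 0.926 mA, confirming saturation.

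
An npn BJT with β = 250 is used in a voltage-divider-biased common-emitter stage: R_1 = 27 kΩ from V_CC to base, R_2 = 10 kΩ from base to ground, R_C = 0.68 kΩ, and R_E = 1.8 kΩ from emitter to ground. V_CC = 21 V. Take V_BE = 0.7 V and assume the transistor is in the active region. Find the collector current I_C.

I_C ≈ 2.7 mA

Thevenize the base divider: V_Th = V_CC·R_2/(R_1+R_2) = 21×10/37 = 5.68 V, R_Th = R_1‖R_2 = 7.3 kΩ.
Base-emitter loop: V_Th = I_B·R_Th + V_BE + (β+1)I_B·R_E, so I_B = (5.68 − 0.7) / (7.3 + 251×1.8) = 0.0108 mA.
I_C = β·I_B = 250×0.0108 = 2.71 mA, and I_E = (β+1)I_B = 2.72 mA.
V_CE = V_CC − I_C·R_C − I_E·R_E = 21 − 2.71×0.68 − 2.72×1.8 = 14.3 V.
V_CE = 14.3 V > 0.2 V confirms active-region operation.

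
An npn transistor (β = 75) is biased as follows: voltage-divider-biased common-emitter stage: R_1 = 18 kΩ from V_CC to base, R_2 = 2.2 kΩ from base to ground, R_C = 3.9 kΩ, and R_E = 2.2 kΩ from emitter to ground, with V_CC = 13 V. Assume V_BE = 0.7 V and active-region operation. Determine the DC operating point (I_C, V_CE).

Thevenize the base divider: V_Th = V_CC·R_2/(R_1+R_2) = 13×2.2/20.2 = 1.42 V, R_Th = R_1‖R_2 = 1.96 kΩ.
Base-emitter loop: V_Th = I_B·R_Th + V_BE + (β+1)I_B·R_E, so I_B = (1.42 − 0.7) / (1.96 + 76×2.2) = 0.00423 mA.
I_C = β·I_B = 75×0.00423 = 0.317 mA, and I_E = (β+1)I_B = 0.322 mA.
V_CE = V_CC − I_C·R_C − I_E·R_E = 13 − 0.317×3.9 − 0.322×2.2 = 11.1 V.
V_CE = 11.1 V > 0.2 V confirms active-region operation.

I_C ≈ 0.32 mA, V_CE ≈ 11 V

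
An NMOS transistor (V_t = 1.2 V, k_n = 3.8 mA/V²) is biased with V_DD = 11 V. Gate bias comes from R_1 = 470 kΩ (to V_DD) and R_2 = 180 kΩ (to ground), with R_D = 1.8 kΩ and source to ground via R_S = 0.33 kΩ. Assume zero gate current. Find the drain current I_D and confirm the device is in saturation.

V_G = V_DD·R_2/(R_1+R_2) = 11×180/650 = 3.05 V.
Assume saturation: I_D = (k_n/2)(V_GS − V_t)² with V_GS = V_G − I_D·R_S = 3.05 − 0.33·I_D.
Substituting gives 0.207·I_D² − 3.32·I_D + 6.48 = 0, with roots I_D = 2.28 or 13.7 mA.
The root I_D = 13.7 mA gives V_GS = -1.49 V ≤ V_t, so take I_D = 2.28 mA.
Then V_GS = 2.29 V and V_DS = V_DD − I_D(R_D+R_S) = 11 − 2.28×2.13 = 6.15 V.
Saturation requires V_DS ≥ V_GS − V_t = 1.09 V; 6.15 ≥ 1.09 ✓.

I_D ≈ 2.3 mA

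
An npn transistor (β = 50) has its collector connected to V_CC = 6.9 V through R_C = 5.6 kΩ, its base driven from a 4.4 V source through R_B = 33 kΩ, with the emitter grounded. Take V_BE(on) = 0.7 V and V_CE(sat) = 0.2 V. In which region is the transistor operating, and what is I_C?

Assume active: I_B = (4.4 − 0.7)/33 = 0.112 mA, giving I_C = β·I_B = 5.61 mA.
But then V_CE = 6.9 − 5.61×5.6 = -24.5 V < V_CE(sat) = 0.2 V — impossible in the active region.
So the transistor is saturated. With V_CE = 0.2 V, I_C = (V_CC − 0.2)/R_C = 6.7/5.6 = 1.2 mA.
Check: β·I_B = 5.61 mA > I_C = 1.2 mA, confirming saturation.

saturation; I_C ≈ 1.2 mA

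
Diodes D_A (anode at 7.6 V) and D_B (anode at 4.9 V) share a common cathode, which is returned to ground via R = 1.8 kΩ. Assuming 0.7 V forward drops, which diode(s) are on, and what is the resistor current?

Only D_A conducts; I_R ≈ 3.8 mA

Assume both conduct. Then node N would need to be at both 7.6−0.7 = 6.9 V and 4.9−0.7 = 4.2 V, which is impossible.
Assume only D_A conducts: V_N = 7.6 − 0.7 = 6.9 V, so I_R = 6.9/1.8 = 3.83 mA.
Check D_B: its anode-to-cathode voltage is 4.9 − 6.9 = -2 V < 0.7 V, so it is off. The assumption is consistent.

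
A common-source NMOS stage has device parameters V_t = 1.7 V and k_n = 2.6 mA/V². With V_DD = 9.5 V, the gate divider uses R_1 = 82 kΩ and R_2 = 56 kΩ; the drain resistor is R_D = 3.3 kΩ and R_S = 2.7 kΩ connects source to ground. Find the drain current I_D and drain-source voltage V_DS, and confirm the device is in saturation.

I_D ≈ 0.56 mA, V_DS ≈ 6.2 V

V_G = V_DD·R_2/(R_1+R_2) = 9.5×56/138 = 3.86 V.
Assume saturation: I_D = (k_n/2)(V_GS − V_t)² with V_GS = V_G − I_D·R_S = 3.86 − 2.7·I_D.
Substituting gives 9.48·I_D² − 16.1·I_D + 6.04 = 0, with roots I_D = 0.556 or 1.15 mA.
The root I_D = 1.15 mA gives V_GS = 0.761 V ≤ V_t, so take I_D = 0.556 mA.
Then V_GS = 2.35 V and V_DS = V_DD − I_D(R_D+R_S) = 9.5 − 0.556×6 = 6.16 V.
Saturation requires V_DS ≥ V_GS − V_t = 0.654 V; 6.16 ≥ 0.654 ✓.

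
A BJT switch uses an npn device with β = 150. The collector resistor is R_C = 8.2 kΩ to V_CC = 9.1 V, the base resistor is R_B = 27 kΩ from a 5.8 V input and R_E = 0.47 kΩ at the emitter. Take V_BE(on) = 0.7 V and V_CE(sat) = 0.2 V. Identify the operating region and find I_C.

Assume active: I_B = (5.8 − 0.7)/(27 + 151×0.47) = 0.0521 mA, I_C = β·I_B = 7.81 mA.
Then V_CE = 9.1 − 7.81×8.2 − 7.86×0.47 = -58.6 V < 0.2 V — the active assumption fails.
Re-solve with V_CE = 0.2 V. KCL at the emitter: V_E/R_E = (V_BB−0.7−V_E)/R_B + (V_CC−0.2−V_E)/R_C, giving V_E = 0.557 V.
I_C = (V_CC − 0.2 − V_E)/R_C = (8.9 − 0.557)/8.2 = 1.02 mA.
Check: I_B = (5.1 − 0.557)/27 = 0.168 mA, and β·I_B = 25.2 mA > I_C, confirming saturation.

saturation; I_C ≈ 1 mA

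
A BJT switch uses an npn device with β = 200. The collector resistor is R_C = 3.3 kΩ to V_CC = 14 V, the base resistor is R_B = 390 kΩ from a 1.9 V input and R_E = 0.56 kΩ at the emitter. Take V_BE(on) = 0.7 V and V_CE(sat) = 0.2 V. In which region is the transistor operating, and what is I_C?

Assume active. Base-emitter loop: I_B = (V_BB − V_BE)/(R_B + (β+1)R_E) = (1.9 − 0.7)/(390 + 201×0.56) = 0.00239 mA.
I_C = β·I_B = 200×0.00239 = 0.478 mA.
V_CE = V_CC − I_C·R_C − I_E·R_E = 14 − 0.478×3.3 − 0.48×0.56 = 12.2 V > V_CE(sat), so the active-region assumption holds.

active; I_C ≈ 0.48 mA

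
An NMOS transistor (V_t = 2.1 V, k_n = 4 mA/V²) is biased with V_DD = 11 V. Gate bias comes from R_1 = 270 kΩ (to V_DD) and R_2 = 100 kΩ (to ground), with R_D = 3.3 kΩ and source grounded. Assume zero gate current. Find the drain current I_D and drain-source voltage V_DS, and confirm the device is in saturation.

V_G = V_DD·R_2/(R_1+R_2) = 11×100/370 = 2.97 V. With the source grounded, V_GS = V_G = 2.97 V.
Assume saturation: I_D = (k_n/2)(V_GS − V_t)² = (4/2)×(2.97 − 2.1)² = 2×0.873² = 1.52 mA.
V_DS = V_DD − I_D·R_D = 11 − 1.52×3.3 = 5.97 V.
Saturation requires V_DS ≥ V_GS − V_t = 0.873 V; 5.97 ≥ 0.873 ✓.

I_D ≈ 1.5 mA, V_DS ≈ 6 V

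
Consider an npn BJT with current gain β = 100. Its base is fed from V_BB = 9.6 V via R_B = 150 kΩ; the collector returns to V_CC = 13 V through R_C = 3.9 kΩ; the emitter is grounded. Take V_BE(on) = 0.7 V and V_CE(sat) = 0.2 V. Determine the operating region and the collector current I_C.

Assume active: I_B = (9.6 − 0.7)/150 = 0.0593 mA, giving I_C = β·I_B = 5.93 mA.
But then V_CE = 13 − 5.93×3.9 = -10.1 V < V_CE(sat) = 0.2 V — impossible in the active region.
So the transistor is saturated. With V_CE = 0.2 V, I_C = (V_CC − 0.2)/R_C = 12.8/3.9 = 3.28 mA.
Check: β·I_B = 5.93 mA > I_C = 3.28 mA, confirming saturation.

saturation; I_C ≈ 3.3 mA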